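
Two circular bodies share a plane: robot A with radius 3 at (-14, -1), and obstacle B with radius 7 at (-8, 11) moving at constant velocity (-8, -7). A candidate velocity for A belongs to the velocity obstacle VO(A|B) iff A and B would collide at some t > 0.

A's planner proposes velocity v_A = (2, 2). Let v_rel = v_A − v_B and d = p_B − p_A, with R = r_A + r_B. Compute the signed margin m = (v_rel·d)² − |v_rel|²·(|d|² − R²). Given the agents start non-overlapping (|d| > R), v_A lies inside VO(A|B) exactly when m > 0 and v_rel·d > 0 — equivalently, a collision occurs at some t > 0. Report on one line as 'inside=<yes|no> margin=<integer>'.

d = (6, 12),  |d|² = 180;  R = 3+7 = 10,  c = 180−10² = 80
v_rel = (10, 9),  |v_rel|² = 181;  v_rel·d = (10)·(6) + (9)·(12) = 168
181·t² − 336·t + 80 = 0  ⇒  m = 168² − 181·80 = 13744
m = 13744 > 0,  v_rel·d = 168 > 0  ⇒  inside

inside=yes margin=13744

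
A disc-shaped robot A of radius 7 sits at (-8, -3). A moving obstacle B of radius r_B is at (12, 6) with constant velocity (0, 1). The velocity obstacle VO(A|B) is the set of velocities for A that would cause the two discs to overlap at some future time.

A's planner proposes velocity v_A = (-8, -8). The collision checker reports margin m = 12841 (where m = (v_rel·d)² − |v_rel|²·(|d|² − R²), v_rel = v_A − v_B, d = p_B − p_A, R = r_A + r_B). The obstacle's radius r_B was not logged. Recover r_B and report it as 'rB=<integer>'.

m = 12841
d = (20, 9);  v_rel = (-8, -9),  |v_rel|² = 145
v_rel×d = (-8)·(9) − (-9)·(20) = 108
since m = R²·145 − 108²:  R² = (11664 + 12841) / 145 = 169
R = √169 = 13  ⇒  r_B = 13 − 7 = 6

rB=6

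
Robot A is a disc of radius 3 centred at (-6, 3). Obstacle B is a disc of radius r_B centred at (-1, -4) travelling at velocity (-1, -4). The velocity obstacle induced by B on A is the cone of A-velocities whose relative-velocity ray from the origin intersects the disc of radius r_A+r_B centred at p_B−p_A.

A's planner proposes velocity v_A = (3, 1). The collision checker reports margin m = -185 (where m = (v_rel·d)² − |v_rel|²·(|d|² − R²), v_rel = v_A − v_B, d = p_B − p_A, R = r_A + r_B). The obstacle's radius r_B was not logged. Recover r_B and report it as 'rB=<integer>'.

m = -185
d = (5, -7);  v_rel = (4, 5),  |v_rel|² = 41
v_rel×d = (4)·(-7) − (5)·(5) = -53
since m = R²·41 − (-53)²:  R² = (2809 + -185) / 41 = 64
R = √64 = 8  ⇒  r_B = 8 − 3 = 5

rB=5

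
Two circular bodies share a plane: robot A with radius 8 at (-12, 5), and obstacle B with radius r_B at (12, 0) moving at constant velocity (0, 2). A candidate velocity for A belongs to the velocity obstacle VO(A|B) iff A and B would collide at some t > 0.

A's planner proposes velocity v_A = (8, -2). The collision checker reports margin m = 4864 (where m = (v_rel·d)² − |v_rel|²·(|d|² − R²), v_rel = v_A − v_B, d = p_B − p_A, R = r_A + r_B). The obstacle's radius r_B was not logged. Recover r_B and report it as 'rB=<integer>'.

m = 4864
d = (24, -5);  v_rel = (8, -4),  |v_rel|² = 80
v_rel×d = (8)·(-5) − (-4)·(24) = 56
since m = R²·80 − 56²:  R² = (3136 + 4864) / 80 = 100
R = √100 = 10  ⇒  r_B = 10 − 8 = 2

rB=2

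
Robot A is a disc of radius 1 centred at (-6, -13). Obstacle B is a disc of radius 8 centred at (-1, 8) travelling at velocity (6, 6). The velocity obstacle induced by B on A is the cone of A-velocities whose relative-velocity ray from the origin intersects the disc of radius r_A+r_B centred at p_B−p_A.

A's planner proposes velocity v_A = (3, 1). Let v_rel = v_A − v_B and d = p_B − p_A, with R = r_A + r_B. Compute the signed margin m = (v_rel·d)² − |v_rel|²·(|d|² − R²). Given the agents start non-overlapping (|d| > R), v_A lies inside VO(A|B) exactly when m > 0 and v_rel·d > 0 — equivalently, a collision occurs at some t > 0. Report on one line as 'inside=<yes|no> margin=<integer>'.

d = (5, 21),  |d|² = 466;  R = 1+8 = 9,  c = 466−9² = 385
v_rel = (-3, -5),  |v_rel|² = 34;  v_rel·d = (-3)·(5) + (-5)·(21) = -120
34·t² + 240·t + 385 = 0  ⇒  m = (-120)² − 34·385 = 1310
m = 1310 > 0,  v_rel·d = -120 < 0  ⇒  outside

inside=no margin=1310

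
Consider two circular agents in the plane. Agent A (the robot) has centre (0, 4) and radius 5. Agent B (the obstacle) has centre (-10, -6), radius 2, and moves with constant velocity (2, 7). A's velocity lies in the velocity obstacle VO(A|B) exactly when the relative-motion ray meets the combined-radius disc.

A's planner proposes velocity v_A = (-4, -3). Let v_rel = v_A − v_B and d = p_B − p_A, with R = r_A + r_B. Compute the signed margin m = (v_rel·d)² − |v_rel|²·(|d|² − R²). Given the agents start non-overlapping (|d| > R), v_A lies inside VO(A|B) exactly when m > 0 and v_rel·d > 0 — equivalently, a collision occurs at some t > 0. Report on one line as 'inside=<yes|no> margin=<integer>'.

d = (-10, -10),  |d|² = 200;  R = 5+2 = 7,  c = 200−7² = 151
v_rel = (-6, -10),  |v_rel|² = 136;  v_rel·d = (-6)·(-10) + (-10)·(-10) = 160
136·t² − 320·t + 151 = 0  ⇒  m = 160² − 136·151 = 5064
m = 5064 > 0,  v_rel·d = 160 > 0  ⇒  inside

inside=yes margin=5064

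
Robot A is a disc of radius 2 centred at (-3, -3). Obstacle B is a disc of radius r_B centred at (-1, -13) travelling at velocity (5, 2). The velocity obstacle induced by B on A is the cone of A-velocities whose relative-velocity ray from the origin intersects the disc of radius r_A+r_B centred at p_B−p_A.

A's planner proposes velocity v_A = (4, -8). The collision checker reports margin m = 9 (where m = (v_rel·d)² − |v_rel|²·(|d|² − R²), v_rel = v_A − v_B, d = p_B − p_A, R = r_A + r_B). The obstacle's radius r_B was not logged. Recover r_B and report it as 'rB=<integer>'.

m = 9
d = (2, -10);  v_rel = (-1, -10),  |v_rel|² = 101
v_rel×d = (-1)·(-10) − (-10)·(2) = 30
since m = R²·101 − 30²:  R² = (900 + 9) / 101 = 9
R = √9 = 3  ⇒  r_B = 3 − 2 = 1

rB=1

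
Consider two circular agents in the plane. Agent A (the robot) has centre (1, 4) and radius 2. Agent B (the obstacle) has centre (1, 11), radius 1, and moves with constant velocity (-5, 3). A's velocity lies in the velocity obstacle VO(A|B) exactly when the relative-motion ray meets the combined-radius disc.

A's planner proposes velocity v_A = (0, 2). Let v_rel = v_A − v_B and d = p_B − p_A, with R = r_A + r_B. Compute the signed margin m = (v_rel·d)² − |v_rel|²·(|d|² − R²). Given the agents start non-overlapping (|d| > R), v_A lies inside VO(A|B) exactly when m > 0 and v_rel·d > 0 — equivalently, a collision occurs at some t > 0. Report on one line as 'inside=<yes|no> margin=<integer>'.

d = (0, 7),  |d|² = 49;  R = 2+1 = 3,  c = 49−3² = 40
v_rel = (5, -1),  |v_rel|² = 26;  v_rel·d = (5)·(0) + (-1)·(7) = -7
26·t² + 14·t + 40 = 0  ⇒  m = (-7)² − 26·40 = -991
m = -991 < 0,  v_rel·d = -7 < 0  ⇒  outside

inside=no margin=-991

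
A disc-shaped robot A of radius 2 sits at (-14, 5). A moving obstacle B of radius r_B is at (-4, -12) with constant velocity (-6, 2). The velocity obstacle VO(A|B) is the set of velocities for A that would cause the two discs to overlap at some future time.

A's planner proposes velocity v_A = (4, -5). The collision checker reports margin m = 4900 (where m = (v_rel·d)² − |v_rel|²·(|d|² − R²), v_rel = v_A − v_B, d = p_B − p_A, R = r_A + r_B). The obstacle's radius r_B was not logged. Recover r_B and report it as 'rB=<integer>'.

m = 4900
d = (10, -17);  v_rel = (10, -7),  |v_rel|² = 149
v_rel×d = (10)·(-17) − (-7)·(10) = -100
since m = R²·149 − (-100)²:  R² = (10000 + 4900) / 149 = 100
R = √100 = 10  ⇒  r_B = 10 − 2 = 8

rB=8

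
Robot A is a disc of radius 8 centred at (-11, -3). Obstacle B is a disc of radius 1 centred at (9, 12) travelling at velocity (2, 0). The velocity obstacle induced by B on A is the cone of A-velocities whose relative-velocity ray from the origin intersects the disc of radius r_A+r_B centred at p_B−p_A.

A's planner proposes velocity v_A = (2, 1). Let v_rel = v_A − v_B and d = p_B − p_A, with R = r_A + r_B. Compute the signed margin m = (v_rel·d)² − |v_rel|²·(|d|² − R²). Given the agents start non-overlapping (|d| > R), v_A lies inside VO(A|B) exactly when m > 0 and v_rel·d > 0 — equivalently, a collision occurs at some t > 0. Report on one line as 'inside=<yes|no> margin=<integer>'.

d = (20, 15),  |d|² = 625;  R = 8+1 = 9,  c = 625−9² = 544
v_rel = (0, 1),  |v_rel|² = 1;  v_rel·d = (0)·(20) + (1)·(15) = 15
1·t² − 30·t + 544 = 0  ⇒  m = 15² − 1·544 = -319
m = -319 < 0,  v_rel·d = 15 > 0  ⇒  outside

inside=no margin=-319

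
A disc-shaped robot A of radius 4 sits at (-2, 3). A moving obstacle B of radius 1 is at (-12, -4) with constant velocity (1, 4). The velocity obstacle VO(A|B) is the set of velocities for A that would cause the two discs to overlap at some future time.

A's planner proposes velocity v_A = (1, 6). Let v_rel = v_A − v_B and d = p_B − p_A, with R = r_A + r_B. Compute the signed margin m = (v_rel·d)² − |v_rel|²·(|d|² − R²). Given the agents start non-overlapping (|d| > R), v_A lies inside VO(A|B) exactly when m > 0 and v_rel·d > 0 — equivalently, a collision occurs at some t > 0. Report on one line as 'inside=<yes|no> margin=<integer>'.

d = (-10, -7),  |d|² = 149;  R = 4+1 = 5,  c = 149−5² = 124
v_rel = (0, 2),  |v_rel|² = 4;  v_rel·d = (0)·(-10) + (2)·(-7) = -14
4·t² + 28·t + 124 = 0  ⇒  m = (-14)² − 4·124 = -300
m = -300 < 0,  v_rel·d = -14 < 0  ⇒  outside

inside=no margin=-300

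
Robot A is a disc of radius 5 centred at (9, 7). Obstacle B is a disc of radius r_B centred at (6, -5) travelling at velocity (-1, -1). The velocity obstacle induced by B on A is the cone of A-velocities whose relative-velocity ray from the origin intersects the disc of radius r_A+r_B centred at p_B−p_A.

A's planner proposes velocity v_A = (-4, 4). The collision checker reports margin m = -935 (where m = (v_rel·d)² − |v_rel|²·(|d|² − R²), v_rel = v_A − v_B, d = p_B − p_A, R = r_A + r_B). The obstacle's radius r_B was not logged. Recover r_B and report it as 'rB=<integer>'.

m = -935
d = (-3, -12);  v_rel = (-3, 5),  |v_rel|² = 34
v_rel×d = (-3)·(-12) − (5)·(-3) = 51
since m = R²·34 − 51²:  R² = (2601 + -935) / 34 = 49
R = √49 = 7  ⇒  r_B = 7 − 5 = 2

rB=2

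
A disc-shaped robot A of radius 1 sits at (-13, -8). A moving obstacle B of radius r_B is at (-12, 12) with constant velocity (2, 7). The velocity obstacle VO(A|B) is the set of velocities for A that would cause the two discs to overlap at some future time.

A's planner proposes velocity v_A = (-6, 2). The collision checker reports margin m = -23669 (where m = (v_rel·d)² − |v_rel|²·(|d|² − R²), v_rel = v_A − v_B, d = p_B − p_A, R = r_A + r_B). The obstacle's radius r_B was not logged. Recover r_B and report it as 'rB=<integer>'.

m = -23669
d = (1, 20);  v_rel = (-8, -5),  |v_rel|² = 89
v_rel×d = (-8)·(20) − (-5)·(1) = -155
since m = R²·89 − (-155)²:  R² = (24025 + -23669) / 89 = 4
R = √4 = 2  ⇒  r_B = 2 − 1 = 1

rB=1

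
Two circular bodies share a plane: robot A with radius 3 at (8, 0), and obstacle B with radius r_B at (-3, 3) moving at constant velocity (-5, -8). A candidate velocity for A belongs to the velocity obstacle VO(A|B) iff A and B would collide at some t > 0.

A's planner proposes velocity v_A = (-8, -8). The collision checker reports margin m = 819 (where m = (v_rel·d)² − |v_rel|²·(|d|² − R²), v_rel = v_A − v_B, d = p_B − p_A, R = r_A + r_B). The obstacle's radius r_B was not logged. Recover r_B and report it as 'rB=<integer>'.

m = 819
d = (-11, 3);  v_rel = (-3, 0),  |v_rel|² = 9
v_rel×d = (-3)·(3) − (0)·(-11) = -9
since m = R²·9 − (-9)²:  R² = (81 + 819) / 9 = 100
R = √100 = 10  ⇒  r_B = 10 − 3 = 7

rB=7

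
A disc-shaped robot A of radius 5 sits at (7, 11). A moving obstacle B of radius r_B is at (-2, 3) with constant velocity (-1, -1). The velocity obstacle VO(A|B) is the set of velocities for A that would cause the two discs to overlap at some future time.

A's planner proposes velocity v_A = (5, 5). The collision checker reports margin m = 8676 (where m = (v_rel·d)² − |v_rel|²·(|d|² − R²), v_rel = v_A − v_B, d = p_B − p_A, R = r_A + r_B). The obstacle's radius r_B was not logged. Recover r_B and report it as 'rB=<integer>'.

m = 8676
d = (-9, -8);  v_rel = (6, 6),  |v_rel|² = 72
v_rel×d = (6)·(-8) − (6)·(-9) = 6
since m = R²·72 − 6²:  R² = (36 + 8676) / 72 = 121
R = √121 = 11  ⇒  r_B = 11 − 5 = 6

rB=6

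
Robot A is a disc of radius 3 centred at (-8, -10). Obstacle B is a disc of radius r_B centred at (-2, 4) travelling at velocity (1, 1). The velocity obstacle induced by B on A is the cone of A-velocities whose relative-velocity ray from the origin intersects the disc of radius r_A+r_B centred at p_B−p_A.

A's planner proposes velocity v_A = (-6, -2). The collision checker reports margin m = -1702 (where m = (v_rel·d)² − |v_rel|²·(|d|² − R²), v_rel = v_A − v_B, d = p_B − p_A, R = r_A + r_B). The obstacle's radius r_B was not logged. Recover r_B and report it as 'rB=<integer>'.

m = -1702
d = (6, 14);  v_rel = (-7, -3),  |v_rel|² = 58
v_rel×d = (-7)·(14) − (-3)·(6) = -80
since m = R²·58 − (-80)²:  R² = (6400 + -1702) / 58 = 81
R = √81 = 9  ⇒  r_B = 9 − 3 = 6

rB=6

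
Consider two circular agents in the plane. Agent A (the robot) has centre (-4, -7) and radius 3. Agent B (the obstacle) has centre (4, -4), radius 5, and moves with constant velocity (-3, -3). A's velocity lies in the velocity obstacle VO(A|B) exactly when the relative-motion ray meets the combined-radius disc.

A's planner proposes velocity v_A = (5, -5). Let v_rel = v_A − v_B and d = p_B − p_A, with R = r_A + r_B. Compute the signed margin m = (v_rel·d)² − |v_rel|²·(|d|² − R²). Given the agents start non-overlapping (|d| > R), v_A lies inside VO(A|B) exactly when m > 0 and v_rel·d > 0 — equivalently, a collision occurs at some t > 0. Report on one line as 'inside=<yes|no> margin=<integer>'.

d = (8, 3),  |d|² = 73;  R = 3+5 = 8,  c = 73−8² = 9
v_rel = (8, -2),  |v_rel|² = 68;  v_rel·d = (8)·(8) + (-2)·(3) = 58
68·t² − 116·t + 9 = 0  ⇒  m = 58² − 68·9 = 2752
m = 2752 > 0,  v_rel·d = 58 > 0  ⇒  inside

inside=yes margin=2752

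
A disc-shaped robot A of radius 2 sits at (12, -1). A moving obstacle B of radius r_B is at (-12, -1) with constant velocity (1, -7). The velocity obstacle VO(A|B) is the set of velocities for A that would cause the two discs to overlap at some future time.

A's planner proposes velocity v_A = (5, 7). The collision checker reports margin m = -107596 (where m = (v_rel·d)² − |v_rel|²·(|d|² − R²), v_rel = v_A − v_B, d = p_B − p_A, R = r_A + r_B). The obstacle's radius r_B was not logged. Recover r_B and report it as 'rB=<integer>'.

m = -107596
d = (-24, 0);  v_rel = (4, 14),  |v_rel|² = 212
v_rel×d = (4)·(0) − (14)·(-24) = 336
since m = R²·212 − 336²:  R² = (112896 + -107596) / 212 = 25
R = √25 = 5  ⇒  r_B = 5 − 2 = 3

rB=3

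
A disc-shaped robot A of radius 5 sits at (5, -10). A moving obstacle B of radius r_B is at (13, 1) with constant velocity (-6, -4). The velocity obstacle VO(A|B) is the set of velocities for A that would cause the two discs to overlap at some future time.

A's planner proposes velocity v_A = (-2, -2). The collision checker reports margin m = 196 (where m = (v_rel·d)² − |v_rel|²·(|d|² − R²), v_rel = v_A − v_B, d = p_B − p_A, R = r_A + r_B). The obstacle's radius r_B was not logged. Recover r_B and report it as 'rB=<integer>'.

m = 196
d = (8, 11);  v_rel = (4, 2),  |v_rel|² = 20
v_rel×d = (4)·(11) − (2)·(8) = 28
since m = R²·20 − 28²:  R² = (784 + 196) / 20 = 49
R = √49 = 7  ⇒  r_B = 7 − 5 = 2

rB=2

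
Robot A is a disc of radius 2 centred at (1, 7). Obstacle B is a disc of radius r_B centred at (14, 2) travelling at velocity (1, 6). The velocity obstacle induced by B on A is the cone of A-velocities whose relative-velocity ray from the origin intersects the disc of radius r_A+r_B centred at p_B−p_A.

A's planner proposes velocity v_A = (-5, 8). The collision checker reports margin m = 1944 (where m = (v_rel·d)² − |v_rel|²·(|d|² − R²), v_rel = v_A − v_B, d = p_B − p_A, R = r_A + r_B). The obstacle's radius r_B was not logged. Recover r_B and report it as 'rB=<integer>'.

m = 1944
d = (13, -5);  v_rel = (-6, 2),  |v_rel|² = 40
v_rel×d = (-6)·(-5) − (2)·(13) = 4
since m = R²·40 − 4²:  R² = (16 + 1944) / 40 = 49
R = √49 = 7  ⇒  r_B = 7 − 2 = 5

rB=5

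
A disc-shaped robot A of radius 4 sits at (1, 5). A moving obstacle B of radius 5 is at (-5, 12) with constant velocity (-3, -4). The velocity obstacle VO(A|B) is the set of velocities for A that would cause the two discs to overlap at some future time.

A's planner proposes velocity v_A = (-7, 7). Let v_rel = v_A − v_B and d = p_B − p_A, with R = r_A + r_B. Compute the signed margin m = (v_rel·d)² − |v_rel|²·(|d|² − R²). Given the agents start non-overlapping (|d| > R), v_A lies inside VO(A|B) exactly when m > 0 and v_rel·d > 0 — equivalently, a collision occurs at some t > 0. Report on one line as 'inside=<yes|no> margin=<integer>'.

d = (-6, 7),  |d|² = 85;  R = 4+5 = 9,  c = 85−9² = 4
v_rel = (-4, 11),  |v_rel|² = 137;  v_rel·d = (-4)·(-6) + (11)·(7) = 101
137·t² − 202·t + 4 = 0  ⇒  m = 101² − 137·4 = 9653
m = 9653 > 0,  v_rel·d = 101 > 0  ⇒  inside

inside=yes margin=9653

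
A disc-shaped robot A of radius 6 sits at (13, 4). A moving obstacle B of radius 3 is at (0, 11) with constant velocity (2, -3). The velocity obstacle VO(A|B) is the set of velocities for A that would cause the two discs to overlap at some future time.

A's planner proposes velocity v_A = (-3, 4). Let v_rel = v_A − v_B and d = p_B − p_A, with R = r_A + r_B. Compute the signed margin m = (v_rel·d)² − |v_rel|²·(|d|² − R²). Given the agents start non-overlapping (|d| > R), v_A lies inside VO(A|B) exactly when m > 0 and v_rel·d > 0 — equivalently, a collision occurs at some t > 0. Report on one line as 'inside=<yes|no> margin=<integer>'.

d = (-13, 7),  |d|² = 218;  R = 6+3 = 9,  c = 218−9² = 137
v_rel = (-5, 7),  |v_rel|² = 74;  v_rel·d = (-5)·(-13) + (7)·(7) = 114
74·t² − 228·t + 137 = 0  ⇒  m = 114² − 74·137 = 2858
m = 2858 > 0,  v_rel·d = 114 > 0  ⇒  inside

inside=yes margin=2858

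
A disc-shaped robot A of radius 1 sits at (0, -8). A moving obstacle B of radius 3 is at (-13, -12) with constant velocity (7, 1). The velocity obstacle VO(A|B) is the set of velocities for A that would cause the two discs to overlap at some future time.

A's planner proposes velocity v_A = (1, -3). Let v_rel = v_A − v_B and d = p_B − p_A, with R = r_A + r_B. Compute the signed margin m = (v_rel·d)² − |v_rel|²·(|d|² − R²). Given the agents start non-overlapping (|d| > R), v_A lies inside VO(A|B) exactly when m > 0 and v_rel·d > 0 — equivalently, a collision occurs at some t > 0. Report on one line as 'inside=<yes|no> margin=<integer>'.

d = (-13, -4),  |d|² = 185;  R = 1+3 = 4,  c = 185−4² = 169
v_rel = (-6, -4),  |v_rel|² = 52;  v_rel·d = (-6)·(-13) + (-4)·(-4) = 94
52·t² − 188·t + 169 = 0  ⇒  m = 94² − 52·169 = 48
m = 48 > 0,  v_rel·d = 94 > 0  ⇒  inside

inside=yes margin=48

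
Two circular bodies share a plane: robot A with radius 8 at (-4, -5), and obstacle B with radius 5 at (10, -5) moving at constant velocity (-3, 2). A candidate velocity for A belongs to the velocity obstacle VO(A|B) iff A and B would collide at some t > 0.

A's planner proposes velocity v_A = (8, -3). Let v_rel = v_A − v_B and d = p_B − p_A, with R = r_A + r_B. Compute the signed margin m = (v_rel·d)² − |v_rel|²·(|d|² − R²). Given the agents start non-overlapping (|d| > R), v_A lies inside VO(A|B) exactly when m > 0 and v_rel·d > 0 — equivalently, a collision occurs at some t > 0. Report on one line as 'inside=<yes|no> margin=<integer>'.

d = (14, 0),  |d|² = 196;  R = 8+5 = 13,  c = 196−13² = 27
v_rel = (11, -5),  |v_rel|² = 146;  v_rel·d = (11)·(14) + (-5)·(0) = 154
146·t² − 308·t + 27 = 0  ⇒  m = 154² − 146·27 = 19774
m = 19774 > 0,  v_rel·d = 154 > 0  ⇒  inside

inside=yes margin=19774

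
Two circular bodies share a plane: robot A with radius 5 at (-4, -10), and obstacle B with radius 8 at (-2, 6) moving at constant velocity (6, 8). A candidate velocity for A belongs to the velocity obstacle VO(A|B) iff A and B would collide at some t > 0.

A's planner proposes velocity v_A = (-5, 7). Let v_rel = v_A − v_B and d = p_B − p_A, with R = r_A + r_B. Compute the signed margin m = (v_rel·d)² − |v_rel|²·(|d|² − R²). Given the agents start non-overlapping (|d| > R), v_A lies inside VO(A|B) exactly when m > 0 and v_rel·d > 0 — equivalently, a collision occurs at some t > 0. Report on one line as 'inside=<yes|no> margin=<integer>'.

d = (2, 16),  |d|² = 260;  R = 5+8 = 13,  c = 260−13² = 91
v_rel = (-11, -1),  |v_rel|² = 122;  v_rel·d = (-11)·(2) + (-1)·(16) = -38
122·t² + 76·t + 91 = 0  ⇒  m = (-38)² − 122·91 = -9658
m = -9658 < 0,  v_rel·d = -38 < 0  ⇒  outside

inside=no margin=-9658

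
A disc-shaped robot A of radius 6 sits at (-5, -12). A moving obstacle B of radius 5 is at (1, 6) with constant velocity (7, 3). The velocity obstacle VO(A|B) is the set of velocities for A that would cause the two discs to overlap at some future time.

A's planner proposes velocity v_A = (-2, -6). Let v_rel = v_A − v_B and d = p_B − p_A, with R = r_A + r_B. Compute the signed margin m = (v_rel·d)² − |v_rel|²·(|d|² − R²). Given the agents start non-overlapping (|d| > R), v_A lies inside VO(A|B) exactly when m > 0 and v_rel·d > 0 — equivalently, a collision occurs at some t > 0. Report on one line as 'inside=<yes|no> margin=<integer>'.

d = (6, 18),  |d|² = 360;  R = 6+5 = 11,  c = 360−11² = 239
v_rel = (-9, -9),  |v_rel|² = 162;  v_rel·d = (-9)·(6) + (-9)·(18) = -216
162·t² + 432·t + 239 = 0  ⇒  m = (-216)² − 162·239 = 7938
m = 7938 > 0,  v_rel·d = -216 < 0  ⇒  outside

inside=no margin=7938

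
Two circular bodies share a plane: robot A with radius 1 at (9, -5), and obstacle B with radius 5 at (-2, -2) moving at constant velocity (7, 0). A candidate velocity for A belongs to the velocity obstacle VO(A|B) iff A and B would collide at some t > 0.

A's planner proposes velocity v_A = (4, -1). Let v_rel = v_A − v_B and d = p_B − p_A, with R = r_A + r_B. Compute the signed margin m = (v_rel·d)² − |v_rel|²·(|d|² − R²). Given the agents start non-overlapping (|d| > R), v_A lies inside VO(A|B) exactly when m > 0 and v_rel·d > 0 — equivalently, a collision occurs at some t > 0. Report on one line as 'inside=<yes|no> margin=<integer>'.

d = (-11, 3),  |d|² = 130;  R = 1+5 = 6,  c = 130−6² = 94
v_rel = (-3, -1),  |v_rel|² = 10;  v_rel·d = (-3)·(-11) + (-1)·(3) = 30
10·t² − 60·t + 94 = 0  ⇒  m = 30² − 10·94 = -40
m = -40 < 0,  v_rel·d = 30 > 0  ⇒  outside

inside=no margin=-40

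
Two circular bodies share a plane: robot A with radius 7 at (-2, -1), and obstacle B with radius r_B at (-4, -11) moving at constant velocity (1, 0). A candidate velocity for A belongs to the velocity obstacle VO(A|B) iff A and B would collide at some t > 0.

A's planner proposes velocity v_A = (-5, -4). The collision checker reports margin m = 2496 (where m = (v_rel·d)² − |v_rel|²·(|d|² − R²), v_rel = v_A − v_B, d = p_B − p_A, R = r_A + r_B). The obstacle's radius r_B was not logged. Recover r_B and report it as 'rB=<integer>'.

m = 2496
d = (-2, -10);  v_rel = (-6, -4),  |v_rel|² = 52
v_rel×d = (-6)·(-10) − (-4)·(-2) = 52
since m = R²·52 − 52²:  R² = (2704 + 2496) / 52 = 100
R = √100 = 10  ⇒  r_B = 10 − 7 = 3

rB=3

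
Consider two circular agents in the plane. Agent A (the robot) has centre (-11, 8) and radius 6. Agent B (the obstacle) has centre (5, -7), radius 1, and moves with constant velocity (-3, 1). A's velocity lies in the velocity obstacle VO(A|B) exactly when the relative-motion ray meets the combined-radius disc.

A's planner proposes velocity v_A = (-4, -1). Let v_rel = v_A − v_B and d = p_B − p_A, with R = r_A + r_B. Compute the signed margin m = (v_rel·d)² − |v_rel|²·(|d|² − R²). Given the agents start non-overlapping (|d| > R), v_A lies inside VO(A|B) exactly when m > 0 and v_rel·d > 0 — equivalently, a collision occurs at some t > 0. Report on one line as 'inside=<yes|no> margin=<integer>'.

d = (16, -15),  |d|² = 481;  R = 6+1 = 7,  c = 481−7² = 432
v_rel = (-1, -2),  |v_rel|² = 5;  v_rel·d = (-1)·(16) + (-2)·(-15) = 14
5·t² − 28·t + 432 = 0  ⇒  m = 14² − 5·432 = -1964
m = -1964 < 0,  v_rel·d = 14 > 0  ⇒  outside

inside=no margin=-1964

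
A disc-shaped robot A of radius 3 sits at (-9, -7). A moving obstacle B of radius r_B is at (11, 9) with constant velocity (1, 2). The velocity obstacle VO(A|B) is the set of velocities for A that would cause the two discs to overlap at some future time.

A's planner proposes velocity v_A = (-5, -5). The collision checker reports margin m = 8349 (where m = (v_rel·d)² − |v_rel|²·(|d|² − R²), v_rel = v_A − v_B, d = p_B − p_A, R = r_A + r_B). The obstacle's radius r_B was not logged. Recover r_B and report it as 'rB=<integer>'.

m = 8349
d = (20, 16);  v_rel = (-6, -7),  |v_rel|² = 85
v_rel×d = (-6)·(16) − (-7)·(20) = 44
since m = R²·85 − 44²:  R² = (1936 + 8349) / 85 = 121
R = √121 = 11  ⇒  r_B = 11 − 3 = 8

rB=8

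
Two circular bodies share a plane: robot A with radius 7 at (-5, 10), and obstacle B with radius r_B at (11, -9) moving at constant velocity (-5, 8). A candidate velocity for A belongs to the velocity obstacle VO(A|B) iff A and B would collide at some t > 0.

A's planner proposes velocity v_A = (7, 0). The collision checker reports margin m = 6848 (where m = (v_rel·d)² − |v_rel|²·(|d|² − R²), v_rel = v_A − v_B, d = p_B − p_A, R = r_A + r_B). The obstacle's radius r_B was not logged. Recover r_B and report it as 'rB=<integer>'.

m = 6848
d = (16, -19);  v_rel = (12, -8),  |v_rel|² = 208
v_rel×d = (12)·(-19) − (-8)·(16) = -100
since m = R²·208 − (-100)²:  R² = (10000 + 6848) / 208 = 81
R = √81 = 9  ⇒  r_B = 9 − 7 = 2

rB=2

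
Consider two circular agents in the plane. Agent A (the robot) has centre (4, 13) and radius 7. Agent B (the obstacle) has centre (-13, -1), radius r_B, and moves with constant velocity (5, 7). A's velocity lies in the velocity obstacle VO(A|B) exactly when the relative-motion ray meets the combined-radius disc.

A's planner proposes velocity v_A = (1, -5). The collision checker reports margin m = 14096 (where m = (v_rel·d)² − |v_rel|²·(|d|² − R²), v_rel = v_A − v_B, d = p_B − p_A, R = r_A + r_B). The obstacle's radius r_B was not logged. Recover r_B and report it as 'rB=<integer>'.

m = 14096
d = (-17, -14);  v_rel = (-4, -12),  |v_rel|² = 160
v_rel×d = (-4)·(-14) − (-12)·(-17) = -148
since m = R²·160 − (-148)²:  R² = (21904 + 14096) / 160 = 225
R = √225 = 15  ⇒  r_B = 15 − 7 = 8

rB=8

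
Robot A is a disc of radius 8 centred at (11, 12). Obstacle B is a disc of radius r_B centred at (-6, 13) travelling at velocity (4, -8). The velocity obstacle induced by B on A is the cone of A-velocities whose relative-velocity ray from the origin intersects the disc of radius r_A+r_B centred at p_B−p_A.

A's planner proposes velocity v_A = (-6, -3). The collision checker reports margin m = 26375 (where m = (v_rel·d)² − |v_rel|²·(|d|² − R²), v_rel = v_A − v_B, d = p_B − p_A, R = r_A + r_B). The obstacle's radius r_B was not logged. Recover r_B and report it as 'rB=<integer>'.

m = 26375
d = (-17, 1);  v_rel = (-10, 5),  |v_rel|² = 125
v_rel×d = (-10)·(1) − (5)·(-17) = 75
since m = R²·125 − 75²:  R² = (5625 + 26375) / 125 = 256
R = √256 = 16  ⇒  r_B = 16 − 8 = 8

rB=8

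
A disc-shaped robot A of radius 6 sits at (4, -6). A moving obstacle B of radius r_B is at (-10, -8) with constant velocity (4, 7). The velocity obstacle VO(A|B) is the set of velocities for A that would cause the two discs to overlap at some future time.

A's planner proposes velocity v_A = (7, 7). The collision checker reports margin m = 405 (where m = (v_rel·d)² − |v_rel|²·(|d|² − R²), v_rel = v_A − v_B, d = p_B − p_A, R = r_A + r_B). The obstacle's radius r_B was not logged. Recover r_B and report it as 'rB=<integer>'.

m = 405
d = (-14, -2);  v_rel = (3, 0),  |v_rel|² = 9
v_rel×d = (3)·(-2) − (0)·(-14) = -6
since m = R²·9 − (-6)²:  R² = (36 + 405) / 9 = 49
R = √49 = 7  ⇒  r_B = 7 − 6 = 1

rB=1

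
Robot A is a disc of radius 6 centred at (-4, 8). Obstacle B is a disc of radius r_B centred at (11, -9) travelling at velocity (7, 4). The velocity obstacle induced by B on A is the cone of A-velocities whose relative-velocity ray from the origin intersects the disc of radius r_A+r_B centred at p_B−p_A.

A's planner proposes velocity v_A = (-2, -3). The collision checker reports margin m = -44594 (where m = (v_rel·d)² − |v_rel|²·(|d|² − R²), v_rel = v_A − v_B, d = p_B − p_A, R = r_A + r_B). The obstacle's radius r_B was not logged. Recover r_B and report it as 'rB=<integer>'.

m = -44594
d = (15, -17);  v_rel = (-9, -7),  |v_rel|² = 130
v_rel×d = (-9)·(-17) − (-7)·(15) = 258
since m = R²·130 − 258²:  R² = (66564 + -44594) / 130 = 169
R = √169 = 13  ⇒  r_B = 13 − 6 = 7

rB=7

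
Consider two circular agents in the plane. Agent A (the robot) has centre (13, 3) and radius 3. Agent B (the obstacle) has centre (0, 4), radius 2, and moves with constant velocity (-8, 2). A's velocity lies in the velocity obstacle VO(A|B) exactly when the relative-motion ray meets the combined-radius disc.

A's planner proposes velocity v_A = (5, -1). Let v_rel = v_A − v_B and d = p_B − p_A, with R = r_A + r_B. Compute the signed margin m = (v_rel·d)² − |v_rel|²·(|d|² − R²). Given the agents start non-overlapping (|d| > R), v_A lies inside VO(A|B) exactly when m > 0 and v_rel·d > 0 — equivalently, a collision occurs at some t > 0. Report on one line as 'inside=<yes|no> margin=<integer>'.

d = (-13, 1),  |d|² = 170;  R = 3+2 = 5,  c = 170−5² = 145
v_rel = (13, -3),  |v_rel|² = 178;  v_rel·d = (13)·(-13) + (-3)·(1) = -172
178·t² + 344·t + 145 = 0  ⇒  m = (-172)² − 178·145 = 3774
m = 3774 > 0,  v_rel·d = -172 < 0  ⇒  outside

inside=no margin=3774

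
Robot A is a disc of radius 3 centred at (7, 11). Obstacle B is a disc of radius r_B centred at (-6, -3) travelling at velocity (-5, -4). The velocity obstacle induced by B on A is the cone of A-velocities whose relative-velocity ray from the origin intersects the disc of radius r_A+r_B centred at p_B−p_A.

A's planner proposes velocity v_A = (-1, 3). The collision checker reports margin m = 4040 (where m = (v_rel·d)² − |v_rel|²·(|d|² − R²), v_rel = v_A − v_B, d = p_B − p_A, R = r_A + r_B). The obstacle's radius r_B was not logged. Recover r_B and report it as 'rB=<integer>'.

m = 4040
d = (-13, -14);  v_rel = (4, 7),  |v_rel|² = 65
v_rel×d = (4)·(-14) − (7)·(-13) = 35
since m = R²·65 − 35²:  R² = (1225 + 4040) / 65 = 81
R = √81 = 9  ⇒  r_B = 9 − 3 = 6

rB=6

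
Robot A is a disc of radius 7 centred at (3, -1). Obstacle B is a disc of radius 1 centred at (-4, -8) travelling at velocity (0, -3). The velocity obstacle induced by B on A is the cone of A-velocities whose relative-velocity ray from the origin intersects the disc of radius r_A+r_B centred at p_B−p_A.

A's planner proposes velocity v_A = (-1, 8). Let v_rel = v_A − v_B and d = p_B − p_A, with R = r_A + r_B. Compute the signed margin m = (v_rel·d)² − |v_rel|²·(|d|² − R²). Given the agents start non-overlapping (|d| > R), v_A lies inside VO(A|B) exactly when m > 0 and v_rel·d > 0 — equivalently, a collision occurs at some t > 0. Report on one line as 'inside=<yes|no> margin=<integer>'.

d = (-7, -7),  |d|² = 98;  R = 7+1 = 8,  c = 98−8² = 34
v_rel = (-1, 11),  |v_rel|² = 122;  v_rel·d = (-1)·(-7) + (11)·(-7) = -70
122·t² + 140·t + 34 = 0  ⇒  m = (-70)² − 122·34 = 752
m = 752 > 0,  v_rel·d = -70 < 0  ⇒  outside

inside=no margin=752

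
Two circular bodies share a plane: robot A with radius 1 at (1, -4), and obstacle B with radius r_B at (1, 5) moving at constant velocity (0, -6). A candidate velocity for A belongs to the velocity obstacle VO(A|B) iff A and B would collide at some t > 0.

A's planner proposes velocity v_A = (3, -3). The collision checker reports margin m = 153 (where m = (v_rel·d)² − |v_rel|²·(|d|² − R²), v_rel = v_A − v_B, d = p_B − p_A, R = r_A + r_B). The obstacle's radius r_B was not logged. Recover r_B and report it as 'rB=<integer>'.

m = 153
d = (0, 9);  v_rel = (3, 3),  |v_rel|² = 18
v_rel×d = (3)·(9) − (3)·(0) = 27
since m = R²·18 − 27²:  R² = (729 + 153) / 18 = 49
R = √49 = 7  ⇒  r_B = 7 − 1 = 6

rB=6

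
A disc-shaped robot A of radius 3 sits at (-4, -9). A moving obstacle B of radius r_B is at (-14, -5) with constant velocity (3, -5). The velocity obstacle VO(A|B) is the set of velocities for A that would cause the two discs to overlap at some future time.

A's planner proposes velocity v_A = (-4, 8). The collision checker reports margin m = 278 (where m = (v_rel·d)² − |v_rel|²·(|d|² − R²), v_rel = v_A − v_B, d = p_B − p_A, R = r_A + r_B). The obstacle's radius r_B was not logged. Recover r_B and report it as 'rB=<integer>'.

m = 278
d = (-10, 4);  v_rel = (-7, 13),  |v_rel|² = 218
v_rel×d = (-7)·(4) − (13)·(-10) = 102
since m = R²·218 − 102²:  R² = (10404 + 278) / 218 = 49
R = √49 = 7  ⇒  r_B = 7 − 3 = 4

rB=4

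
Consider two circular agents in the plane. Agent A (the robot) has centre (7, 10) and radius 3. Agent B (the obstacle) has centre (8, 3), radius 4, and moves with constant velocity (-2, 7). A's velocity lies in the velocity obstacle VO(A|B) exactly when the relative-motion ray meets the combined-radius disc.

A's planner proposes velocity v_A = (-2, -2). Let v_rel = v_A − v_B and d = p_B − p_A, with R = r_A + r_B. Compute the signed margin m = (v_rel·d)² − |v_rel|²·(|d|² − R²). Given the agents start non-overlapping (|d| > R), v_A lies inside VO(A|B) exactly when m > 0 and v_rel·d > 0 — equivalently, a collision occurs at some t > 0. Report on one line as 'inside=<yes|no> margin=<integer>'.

d = (1, -7),  |d|² = 50;  R = 3+4 = 7,  c = 50−7² = 1
v_rel = (0, -9),  |v_rel|² = 81;  v_rel·d = (0)·(1) + (-9)·(-7) = 63
81·t² − 126·t + 1 = 0  ⇒  m = 63² − 81·1 = 3888
m = 3888 > 0,  v_rel·d = 63 > 0  ⇒  inside

inside=yes margin=3888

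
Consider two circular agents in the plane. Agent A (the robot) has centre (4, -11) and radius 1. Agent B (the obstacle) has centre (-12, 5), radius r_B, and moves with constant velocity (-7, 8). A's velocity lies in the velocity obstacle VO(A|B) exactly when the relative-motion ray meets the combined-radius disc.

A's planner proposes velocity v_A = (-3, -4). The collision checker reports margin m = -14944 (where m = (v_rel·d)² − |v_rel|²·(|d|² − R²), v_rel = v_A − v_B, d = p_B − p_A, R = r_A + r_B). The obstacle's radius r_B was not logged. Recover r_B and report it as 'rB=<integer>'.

m = -14944
d = (-16, 16);  v_rel = (4, -12),  |v_rel|² = 160
v_rel×d = (4)·(16) − (-12)·(-16) = -128
since m = R²·160 − (-128)²:  R² = (16384 + -14944) / 160 = 9
R = √9 = 3  ⇒  r_B = 3 − 1 = 2

rB=2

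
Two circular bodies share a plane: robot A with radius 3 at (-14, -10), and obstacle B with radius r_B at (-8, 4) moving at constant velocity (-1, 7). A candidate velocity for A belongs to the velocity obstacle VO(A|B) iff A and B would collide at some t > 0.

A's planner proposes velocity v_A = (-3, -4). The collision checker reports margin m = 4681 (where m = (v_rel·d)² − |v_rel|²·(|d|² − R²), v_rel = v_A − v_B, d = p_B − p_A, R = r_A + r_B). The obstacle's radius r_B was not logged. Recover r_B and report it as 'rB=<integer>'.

m = 4681
d = (6, 14);  v_rel = (-2, -11),  |v_rel|² = 125
v_rel×d = (-2)·(14) − (-11)·(6) = 38
since m = R²·125 − 38²:  R² = (1444 + 4681) / 125 = 49
R = √49 = 7  ⇒  r_B = 7 − 3 = 4

rB=4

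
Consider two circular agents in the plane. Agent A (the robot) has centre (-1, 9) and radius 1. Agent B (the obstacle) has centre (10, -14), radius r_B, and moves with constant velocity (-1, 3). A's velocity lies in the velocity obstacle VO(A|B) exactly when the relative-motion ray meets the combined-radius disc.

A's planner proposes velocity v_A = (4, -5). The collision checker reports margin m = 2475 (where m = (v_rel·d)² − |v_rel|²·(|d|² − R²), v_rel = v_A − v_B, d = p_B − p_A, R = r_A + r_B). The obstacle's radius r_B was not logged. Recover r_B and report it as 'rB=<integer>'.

m = 2475
d = (11, -23);  v_rel = (5, -8),  |v_rel|² = 89
v_rel×d = (5)·(-23) − (-8)·(11) = -27
since m = R²·89 − (-27)²:  R² = (729 + 2475) / 89 = 36
R = √36 = 6  ⇒  r_B = 6 − 1 = 5

rB=5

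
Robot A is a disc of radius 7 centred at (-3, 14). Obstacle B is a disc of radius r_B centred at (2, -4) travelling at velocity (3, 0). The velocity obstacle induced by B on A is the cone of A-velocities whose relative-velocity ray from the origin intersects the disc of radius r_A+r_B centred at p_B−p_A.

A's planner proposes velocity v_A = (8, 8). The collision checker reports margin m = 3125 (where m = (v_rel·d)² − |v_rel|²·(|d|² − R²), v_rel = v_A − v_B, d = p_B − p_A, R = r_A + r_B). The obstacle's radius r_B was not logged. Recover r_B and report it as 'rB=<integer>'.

m = 3125
d = (5, -18);  v_rel = (5, 8),  |v_rel|² = 89
v_rel×d = (5)·(-18) − (8)·(5) = -130
since m = R²·89 − (-130)²:  R² = (16900 + 3125) / 89 = 225
R = √225 = 15  ⇒  r_B = 15 − 7 = 8

rB=8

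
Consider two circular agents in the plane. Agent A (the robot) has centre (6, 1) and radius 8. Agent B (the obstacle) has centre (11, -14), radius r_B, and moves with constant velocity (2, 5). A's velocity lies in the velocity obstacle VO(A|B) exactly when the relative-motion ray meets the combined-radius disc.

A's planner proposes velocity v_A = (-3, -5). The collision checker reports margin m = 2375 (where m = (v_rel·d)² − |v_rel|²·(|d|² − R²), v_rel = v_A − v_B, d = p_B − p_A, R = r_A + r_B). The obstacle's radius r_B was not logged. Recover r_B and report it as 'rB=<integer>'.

m = 2375
d = (5, -15);  v_rel = (-5, -10),  |v_rel|² = 125
v_rel×d = (-5)·(-15) − (-10)·(5) = 125
since m = R²·125 − 125²:  R² = (15625 + 2375) / 125 = 144
R = √144 = 12  ⇒  r_B = 12 − 8 = 4

rB=4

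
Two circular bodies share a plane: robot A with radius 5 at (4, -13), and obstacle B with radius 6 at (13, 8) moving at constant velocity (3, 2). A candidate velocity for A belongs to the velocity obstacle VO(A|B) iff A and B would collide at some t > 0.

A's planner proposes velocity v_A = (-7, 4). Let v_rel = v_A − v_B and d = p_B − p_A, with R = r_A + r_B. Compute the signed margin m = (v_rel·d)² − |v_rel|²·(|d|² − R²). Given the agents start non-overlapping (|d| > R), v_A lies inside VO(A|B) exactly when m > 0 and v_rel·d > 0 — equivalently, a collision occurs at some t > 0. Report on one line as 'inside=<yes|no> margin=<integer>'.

d = (9, 21),  |d|² = 522;  R = 5+6 = 11,  c = 522−11² = 401
v_rel = (-10, 2),  |v_rel|² = 104;  v_rel·d = (-10)·(9) + (2)·(21) = -48
104·t² + 96·t + 401 = 0  ⇒  m = (-48)² − 104·401 = -39400
m = -39400 < 0,  v_rel·d = -48 < 0  ⇒  outside

inside=no margin=-39400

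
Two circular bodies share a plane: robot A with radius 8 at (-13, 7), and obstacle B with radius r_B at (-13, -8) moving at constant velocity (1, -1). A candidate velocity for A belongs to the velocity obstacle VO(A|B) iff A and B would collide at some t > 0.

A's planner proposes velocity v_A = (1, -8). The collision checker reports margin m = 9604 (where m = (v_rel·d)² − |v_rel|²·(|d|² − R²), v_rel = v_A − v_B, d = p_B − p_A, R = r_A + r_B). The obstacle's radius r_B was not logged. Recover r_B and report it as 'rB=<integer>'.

m = 9604
d = (0, -15);  v_rel = (0, -7),  |v_rel|² = 49
v_rel×d = (0)·(-15) − (-7)·(0) = 0
since m = R²·49 − 0²:  R² = (0 + 9604) / 49 = 196
R = √196 = 14  ⇒  r_B = 14 − 8 = 6

rB=6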